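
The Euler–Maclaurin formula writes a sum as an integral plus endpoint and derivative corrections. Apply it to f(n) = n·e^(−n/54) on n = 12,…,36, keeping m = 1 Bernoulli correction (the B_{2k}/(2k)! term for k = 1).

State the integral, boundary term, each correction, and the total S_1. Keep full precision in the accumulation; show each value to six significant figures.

S_1 ≈ 372.629

Integral: ∫_12^36 x·e^(−x/54) dx = 358.621.
½[f(12) + f(36)] = ½[9.60885 + 18.4830] = 14.0459.
Running total after boundary: 372.667.
k=1: B_{2}/(2)! × [f^{(1)}(36) − f^{(1)}(12)] = 1/12 × (0.171139 − 0.622796) = -0.0376381.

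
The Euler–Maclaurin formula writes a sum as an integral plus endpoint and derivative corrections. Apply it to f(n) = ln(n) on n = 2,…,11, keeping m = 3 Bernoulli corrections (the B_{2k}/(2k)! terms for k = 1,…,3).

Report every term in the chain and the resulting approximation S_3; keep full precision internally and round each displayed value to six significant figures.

Integral: ∫_2^11 ln(x) dx = 15.9906.
½[f(2) + f(11)] = ½[0.693147 + 2.39790] = 1.54552.
So far: 17.5361.
Correction k=1: B_{2}/2! · (f^{(1)}(11) − f^{(1)}(2)) = 1/12 · (0.0909091 − 0.500000) = -0.0340909.
After k=1: 17.5020.
Correction k=2: B_{4}/4! · (f^{(3)}(11) − f^{(3)}(2)) = −1/720 · (0.00150263 − 0.250000) = 0.000345135.
After k=2: 17.5023.
Correction k=3: B_{6}/6! · (f^{(5)}(11) − f^{(5)}(2)) = 1/30240 · (0.000149021 − 0.750000) = -2.47967e-05.

S_3 ≈ 17.5023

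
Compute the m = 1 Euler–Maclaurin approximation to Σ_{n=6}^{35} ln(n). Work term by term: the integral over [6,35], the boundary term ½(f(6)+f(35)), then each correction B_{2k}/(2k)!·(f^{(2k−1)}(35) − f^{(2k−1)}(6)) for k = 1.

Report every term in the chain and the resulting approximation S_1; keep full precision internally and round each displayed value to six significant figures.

S_1 ≈ 87.3487

The integral term ∫_6^35 ln(x) dx = 84.6866.
½[f(6) + f(35)] = ½[1.79176 + 3.55535] = 2.67355.
So far: 87.3602.
k=1: B_{2}/(2)! × [f^{(1)}(35) − f^{(1)}(6)] = 1/12 × (0.0285714 − 0.166667) = -0.0115079.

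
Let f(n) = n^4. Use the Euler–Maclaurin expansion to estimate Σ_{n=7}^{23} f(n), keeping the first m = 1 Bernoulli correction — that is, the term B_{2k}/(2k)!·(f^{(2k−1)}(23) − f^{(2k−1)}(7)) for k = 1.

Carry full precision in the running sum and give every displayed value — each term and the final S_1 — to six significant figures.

∫_7^23 x^4 dx evaluates to 1.28391e+06.
Boundary: ½(f(7) + f(23)) = ½(2401.00 + 279841) = 141121.
So far: 1.42503e+06.
k=1: B_{2}/(2)! × [f^{(1)}(23) − f^{(1)}(7)] = 1/12 × (48668.0 − 1372.00) = 3941.33.

S_1 ≈ 1.42897e+06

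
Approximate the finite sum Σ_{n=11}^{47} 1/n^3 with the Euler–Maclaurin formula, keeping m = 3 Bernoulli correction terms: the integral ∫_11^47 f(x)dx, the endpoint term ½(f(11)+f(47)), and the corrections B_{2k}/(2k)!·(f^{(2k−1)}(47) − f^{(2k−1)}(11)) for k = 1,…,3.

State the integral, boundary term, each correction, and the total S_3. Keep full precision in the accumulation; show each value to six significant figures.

S_3 ≈ 0.00430334

The integral term ∫_11^47 1/x^3 dx = 0.00390588.
Endpoint term: (f(11) + f(47))/2 = (0.000751315 + 9.63178e-06)/2 = 0.000380473.
So far: 0.00428636.
Order-1 term: 1/12 · (-6.14794e-07 − (-0.000204904)) = 1.70241e-05.
Running total after k=1: 0.00430338.
Order-2 term: −1/720 · (-5.56627e-09 − (-3.38684e-05)) = -4.70318e-08.
Running total after k=2: 0.00430334.
Order-3 term: 1/30240 · (-1.05832e-10 − (-1.17560e-05)) = 3.88753e-10.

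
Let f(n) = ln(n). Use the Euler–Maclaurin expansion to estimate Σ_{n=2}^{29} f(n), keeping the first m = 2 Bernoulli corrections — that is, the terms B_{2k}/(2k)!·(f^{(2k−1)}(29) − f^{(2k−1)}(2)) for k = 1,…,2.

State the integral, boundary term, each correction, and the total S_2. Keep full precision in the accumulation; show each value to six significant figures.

S_2 ≈ 71.2571

The integral term ∫_2^29 ln(x) dx = 69.2653.
Boundary: ½(f(2) + f(29)) = ½(0.693147 + 3.36730) = 2.03022.
Integral + boundary = 71.2955.
Correction k=1: B_{2}/2! · (f^{(1)}(29) − f^{(1)}(2)) = 1/12 · (0.0344828 − 0.500000) = -0.0387931.
Partial sum through k=1: 71.2567.
Correction k=2: B_{4}/4! · (f^{(3)}(29) − f^{(3)}(2)) = −1/720 · (8.20042e-05 − 0.250000) = 0.000347108.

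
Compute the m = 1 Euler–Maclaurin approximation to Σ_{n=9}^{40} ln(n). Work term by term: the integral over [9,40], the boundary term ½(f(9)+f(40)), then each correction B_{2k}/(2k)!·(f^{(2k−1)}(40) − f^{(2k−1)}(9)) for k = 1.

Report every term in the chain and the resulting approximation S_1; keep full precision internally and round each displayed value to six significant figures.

∫_9^40 ln(x) dx evaluates to 96.7802.
Boundary: ½(f(9) + f(40)) = ½(2.19722 + 3.68888) = 2.94305.
Integral + boundary = 99.7232.
k=1: B_{2}/(2)! × [f^{(1)}(40) − f^{(1)}(9)] = 1/12 × (0.0250000 − 0.111111) = -0.00717593.

S_1 ≈ 99.7160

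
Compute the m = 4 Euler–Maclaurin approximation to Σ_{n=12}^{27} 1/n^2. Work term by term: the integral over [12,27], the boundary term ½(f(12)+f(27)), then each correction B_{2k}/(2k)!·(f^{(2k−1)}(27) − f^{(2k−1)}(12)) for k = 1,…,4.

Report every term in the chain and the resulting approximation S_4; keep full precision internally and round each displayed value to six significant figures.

Integral: ∫_12^27 1/x^2 dx = 0.0462963.
½[f(12) + f(27)] = ½[0.00694444 + 0.00137174] = 0.00415809.
Integral + boundary = 0.0504544.
Order-1 term: 1/12 · (-0.000101611 − (-0.00115741)) = 8.79831e-05.
After k=1: 0.0505424.
Order-2 term: −1/720 · (-1.67260e-06 − (-9.64506e-05)) = -1.31636e-07.
After k=2: 0.0505422.
Order-3 term: 1/30240 · (-6.88313e-08 − (-2.00939e-05)) = 6.62204e-10.
After k=3: 0.0505422.
Order-4 term: −1/1209600 · (-5.28745e-09 − (-7.81429e-06)) = -6.45585e-12.

S_4 ≈ 0.0505422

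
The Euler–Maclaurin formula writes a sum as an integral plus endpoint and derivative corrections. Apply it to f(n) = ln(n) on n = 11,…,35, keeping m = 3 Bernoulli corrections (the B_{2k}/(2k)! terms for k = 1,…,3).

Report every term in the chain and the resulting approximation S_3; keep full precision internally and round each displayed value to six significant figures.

S_3 ≈ 77.0318

∫_11^35 ln(x) dx evaluates to 74.0603.
½[f(11) + f(35)] = ½[2.39790 + 3.55535] = 2.97662.
Integral + boundary = 77.0370.
k=1: B_{2}/(2)! × [f^{(1)}(35) − f^{(1)}(11)] = 1/12 × (0.0285714 − 0.0909091) = -0.00519481.
Running total after k=1: 77.0318.
k=2: B_{4}/(4)! × [f^{(3)}(35) − f^{(3)}(11)] = −1/720 × (4.66472e-05 − 0.00150263) = 2.02220e-06.
Running total after k=2: 77.0318.
k=3: B_{6}/(6)! × [f^{(5)}(35) − f^{(5)}(11)] = 1/30240 × (4.56952e-07 − 0.000149021) = -4.91284e-09.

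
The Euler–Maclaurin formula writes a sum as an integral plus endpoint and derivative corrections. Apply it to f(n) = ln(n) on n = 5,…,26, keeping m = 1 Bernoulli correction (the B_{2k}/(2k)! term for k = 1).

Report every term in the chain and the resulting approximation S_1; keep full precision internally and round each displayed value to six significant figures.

Integral: ∫_5^26 ln(x) dx = 55.6633.
Endpoint term: (f(5) + f(26))/2 = (1.60944 + 3.25810)/2 = 2.43377.
So far: 58.0971.
Order-1 term: 1/12 · (0.0384615 − 0.200000) = -0.0134615.

S_1 ≈ 58.0836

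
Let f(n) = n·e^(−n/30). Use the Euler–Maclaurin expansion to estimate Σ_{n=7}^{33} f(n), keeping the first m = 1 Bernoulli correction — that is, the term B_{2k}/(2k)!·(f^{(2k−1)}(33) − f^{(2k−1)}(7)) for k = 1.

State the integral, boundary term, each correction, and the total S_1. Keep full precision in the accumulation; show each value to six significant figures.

The integral term ∫_7^33 x·e^(−x/30) dx = 249.871.
Endpoint term: (f(7) + f(33))/2 = (5.54323 + 10.9847)/2 = 8.26399.
So far: 258.135.
k=1: B_{2}/(2)! × [f^{(1)}(33) − f^{(1)}(7)] = 1/12 × (-0.0332871 − 0.607115) = -0.0533669.

S_1 ≈ 258.082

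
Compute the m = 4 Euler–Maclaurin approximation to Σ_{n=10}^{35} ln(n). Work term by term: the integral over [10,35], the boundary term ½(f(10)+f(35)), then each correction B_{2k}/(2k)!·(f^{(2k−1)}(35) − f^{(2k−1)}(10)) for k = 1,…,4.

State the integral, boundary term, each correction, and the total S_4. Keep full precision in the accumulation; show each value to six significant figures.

S_4 ≈ 79.3343

∫_10^35 ln(x) dx evaluates to 76.4113.
½[f(10) + f(35)] = ½[2.30259 + 3.55535] = 2.92897.
Integral + boundary = 79.3403.
k=1: B_{2}/(2)! × [f^{(1)}(35) − f^{(1)}(10)] = 1/12 × (0.0285714 − 0.100000) = -0.00595238.
After k=1: 79.3343.
k=2: B_{4}/(4)! × [f^{(3)}(35) − f^{(3)}(10)] = −1/720 × (4.66472e-05 − 0.00200000) = 2.71299e-06.
After k=2: 79.3343.
k=3: B_{6}/(6)! × [f^{(5)}(35) − f^{(5)}(10)] = 1/30240 × (4.56952e-07 − 0.000240000) = -7.92140e-09.
After k=3: 79.3343.
k=4: B_{8}/(8)! × [f^{(7)}(35) − f^{(7)}(10)] = −1/1209600 × (1.11907e-08 − 7.20000e-05) = 5.95146e-11.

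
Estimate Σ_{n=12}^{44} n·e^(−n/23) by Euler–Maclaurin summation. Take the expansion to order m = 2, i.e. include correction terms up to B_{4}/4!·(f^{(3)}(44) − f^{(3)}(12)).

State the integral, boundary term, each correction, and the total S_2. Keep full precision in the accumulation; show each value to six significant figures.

∫_12^44 x·e^(−x/23) dx evaluates to 250.259.
Endpoint term: (f(12) + f(44))/2 = (7.12185 + 6.49574)/2 = 6.80879.
Running total after boundary: 257.068.
Order-1 term: 1/12 · (-0.134793 − 0.283842) = -0.0348862.
Running total after k=1: 257.033.
Order-2 term: −1/720 · (0.000303342 − 0.00278037) = 3.44032e-06.

S_2 ≈ 257.033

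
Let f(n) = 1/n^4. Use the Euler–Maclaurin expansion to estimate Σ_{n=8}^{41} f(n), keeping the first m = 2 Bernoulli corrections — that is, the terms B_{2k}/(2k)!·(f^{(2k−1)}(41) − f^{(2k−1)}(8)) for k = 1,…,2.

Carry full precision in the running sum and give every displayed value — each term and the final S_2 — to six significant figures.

The integral term ∫_8^41 1/x^4 dx = 0.000646205.
½[f(8) + f(41)] = ½[0.000244141 + 3.53887e-07] = 0.000122247.
So far: 0.000768452.
Order-1 term: 1/12 · (-3.45256e-08 − (-0.000122070)) = 1.01696e-05.
Running total after k=1: 0.000778622.
Order-2 term: −1/720 · (-6.16161e-10 − (-5.72205e-05)) = -7.94720e-08.

S_2 ≈ 0.000778543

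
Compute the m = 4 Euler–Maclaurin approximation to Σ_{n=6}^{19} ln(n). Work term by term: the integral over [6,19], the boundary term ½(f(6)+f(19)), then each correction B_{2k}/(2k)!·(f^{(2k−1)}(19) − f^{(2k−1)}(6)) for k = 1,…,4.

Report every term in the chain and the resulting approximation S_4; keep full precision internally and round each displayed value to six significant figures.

Integral: ∫_6^19 ln(x) dx = 32.1938.
Boundary: ½(f(6) + f(19)) = ½(1.79176 + 2.94444) = 2.36810.
Integral + boundary = 34.5619.
Correction k=1: B_{2}/2! · (f^{(1)}(19) − f^{(1)}(6)) = 1/12 · (0.0526316 − 0.166667) = -0.00950292.
Partial sum through k=1: 34.5524.
Correction k=2: B_{4}/4! · (f^{(3)}(19) − f^{(3)}(6)) = −1/720 · (0.000291588 − 0.00925926) = 1.24551e-05.
Partial sum through k=2: 34.5524.
Correction k=3: B_{6}/6! · (f^{(5)}(19) − f^{(5)}(6)) = 1/30240 · (9.69267e-06 − 0.00308642) = -1.01744e-07.
Partial sum through k=3: 34.5524.
Correction k=4: B_{8}/8! · (f^{(7)}(19) − f^{(7)}(6)) = −1/1209600 · (8.05485e-07 − 0.00257202) = 2.12567e-09.

S_4 ≈ 34.5524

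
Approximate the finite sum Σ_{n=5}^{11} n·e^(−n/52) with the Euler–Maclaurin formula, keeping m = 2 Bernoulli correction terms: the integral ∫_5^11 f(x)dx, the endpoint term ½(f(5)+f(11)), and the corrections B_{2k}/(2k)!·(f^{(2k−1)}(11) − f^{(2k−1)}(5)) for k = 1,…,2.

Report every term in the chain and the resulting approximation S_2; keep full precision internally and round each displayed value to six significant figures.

∫_5^11 x·e^(−x/52) dx evaluates to 40.8813.
Boundary: ½(f(5) + f(11)) = ½(4.54162 + 8.90272) = 6.72217.
Integral + boundary = 47.6035.
k=1: B_{2}/(2)! × [f^{(1)}(11) − f^{(1)}(5)] = 1/12 × (0.638132 − 0.820985) = -0.0152378.
After k=1: 47.5883.
k=2: B_{4}/(4)! × [f^{(3)}(11) − f^{(3)}(5)] = −1/720 × (0.000834618 − 0.000975456) = 1.95608e-07.

S_2 ≈ 47.5883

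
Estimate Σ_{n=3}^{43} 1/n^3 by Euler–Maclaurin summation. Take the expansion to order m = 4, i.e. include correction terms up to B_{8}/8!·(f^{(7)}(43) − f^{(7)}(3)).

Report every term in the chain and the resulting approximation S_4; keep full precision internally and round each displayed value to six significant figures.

S_4 ≈ 0.0767921

∫_3^43 1/x^3 dx evaluates to 0.0552851.
½[f(3) + f(43)] = ½[0.0370370 + 1.25775e-05] = 0.0185248.
Running total after boundary: 0.0738099.
Correction k=1: B_{2}/2! · (f^{(1)}(43) − f^{(1)}(3)) = 1/12 · (-8.77501e-07 − (-0.0370370)) = 0.00308635.
After k=1: 0.0768963.
Correction k=2: B_{4}/4! · (f^{(3)}(43) − f^{(3)}(3)) = −1/720 · (-9.49162e-09 − (-0.0823045)) = -0.000114312.
After k=2: 0.0767820.
Correction k=3: B_{6}/6! · (f^{(5)}(43) − f^{(5)}(3)) = 1/30240 · (-2.15602e-10 − (-0.384088)) = 1.27013e-05.
After k=3: 0.0767947.
Correction k=4: B_{8}/8! · (f^{(7)}(43) − f^{(7)}(3)) = −1/1209600 · (-8.39554e-12 − (-3.07270)) = -2.54026e-06.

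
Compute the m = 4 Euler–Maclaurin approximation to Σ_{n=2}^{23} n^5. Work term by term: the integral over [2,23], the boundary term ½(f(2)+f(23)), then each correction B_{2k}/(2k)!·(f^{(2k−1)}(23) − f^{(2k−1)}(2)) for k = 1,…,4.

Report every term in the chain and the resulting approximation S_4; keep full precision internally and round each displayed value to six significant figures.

∫_2^23 x^5 dx evaluates to 2.46726e+07.
½[f(2) + f(23)] = ½[32.0000 + 6.43634e+06] = 3.21819e+06.
Running total after boundary: 2.78908e+07.
k=1: B_{2}/(2)! × [f^{(1)}(23) − f^{(1)}(2)] = 1/12 × (1.39920e+06 − 80.0000) = 116594.
Running total after k=1: 2.80074e+07.
k=2: B_{4}/(4)! × [f^{(3)}(23) − f^{(3)}(2)] = −1/720 × (31740.0 − 240.000) = -43.7500.
Running total after k=2: 2.80074e+07.
k=3: B_{6}/(6)! × [f^{(5)}(23) − f^{(5)}(2)] = 1/30240 × (120.000 − 120.000) = 0.00000.
Running total after k=3: 2.80074e+07.
k=4: B_{8}/(8)! × [f^{(7)}(23) − f^{(7)}(2)] = −1/1209600 × (0.00000 − 0.00000) = 0.00000.

S_4 ≈ 2.80074e+07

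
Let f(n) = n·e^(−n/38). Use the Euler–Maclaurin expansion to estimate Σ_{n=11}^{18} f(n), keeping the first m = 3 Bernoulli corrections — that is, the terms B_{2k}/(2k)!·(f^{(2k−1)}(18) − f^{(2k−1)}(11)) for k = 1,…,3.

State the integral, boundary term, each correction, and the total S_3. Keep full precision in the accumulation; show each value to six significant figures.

S_3 ≈ 78.5914

Integral: ∫_11^18 x·e^(−x/38) dx = 68.8864.
½[f(11) + f(18)] = ½[8.23523 + 11.2087] = 9.72195.
So far: 78.6084.
Correction k=1: B_{2}/2! · (f^{(1)}(18) − f^{(1)}(11)) = 1/12 · (0.327739 − 0.531941) = -0.0170168.
Running total after k=1: 78.5914.
Correction k=2: B_{4}/4! · (f^{(3)}(18) − f^{(3)}(11)) = −1/720 · (0.00108944 − 0.00140530) = 4.38702e-07.
Running total after k=2: 78.5914.
Correction k=3: B_{6}/6! · (f^{(5)}(18) − f^{(5)}(11)) = 1/30240 · (1.35174e-06 − 1.69129e-06) = -1.12286e-11.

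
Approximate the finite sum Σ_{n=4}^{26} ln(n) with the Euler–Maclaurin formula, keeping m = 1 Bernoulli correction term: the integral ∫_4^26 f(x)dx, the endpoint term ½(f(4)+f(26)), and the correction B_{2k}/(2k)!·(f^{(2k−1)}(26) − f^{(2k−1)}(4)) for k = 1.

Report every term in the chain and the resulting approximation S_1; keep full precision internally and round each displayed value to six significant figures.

The integral term ∫_4^26 ln(x) dx = 57.1653.
½[f(4) + f(26)] = ½[1.38629 + 3.25810] = 2.32220.
Running total after boundary: 59.4875.
Correction k=1: B_{2}/2! · (f^{(1)}(26) − f^{(1)}(4)) = 1/12 · (0.0384615 − 0.250000) = -0.0176282.

S_1 ≈ 59.4699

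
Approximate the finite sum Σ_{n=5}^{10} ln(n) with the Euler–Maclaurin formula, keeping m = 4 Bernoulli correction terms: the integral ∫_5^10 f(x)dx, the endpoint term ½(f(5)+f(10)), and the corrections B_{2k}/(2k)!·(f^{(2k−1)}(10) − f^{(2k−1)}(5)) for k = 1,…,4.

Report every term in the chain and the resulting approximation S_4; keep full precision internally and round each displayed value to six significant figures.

Integral: ∫_5^10 ln(x) dx = 9.97866.
½[f(5) + f(10)] = ½[1.60944 + 2.30259] = 1.95601.
Running total after boundary: 11.9347.
Correction k=1: B_{2}/2! · (f^{(1)}(10) − f^{(1)}(5)) = 1/12 · (0.100000 − 0.200000) = -0.00833333.
After k=1: 11.9263.
Correction k=2: B_{4}/4! · (f^{(3)}(10) − f^{(3)}(5)) = −1/720 · (0.00200000 − 0.0160000) = 1.94444e-05.
After k=2: 11.9264.
Correction k=3: B_{6}/6! · (f^{(5)}(10) − f^{(5)}(5)) = 1/30240 · (0.000240000 − 0.00768000) = -2.46032e-07.
After k=3: 11.9264.
Correction k=4: B_{8}/8! · (f^{(7)}(10) − f^{(7)}(5)) = −1/1209600 · (7.20000e-05 − 0.00921600) = 7.55952e-09.

S_4 ≈ 11.9264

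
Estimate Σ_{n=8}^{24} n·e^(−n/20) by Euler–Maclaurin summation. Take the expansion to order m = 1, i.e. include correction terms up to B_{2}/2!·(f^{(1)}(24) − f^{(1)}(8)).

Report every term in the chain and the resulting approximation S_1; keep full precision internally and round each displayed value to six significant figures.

S_1 ≈ 116.585

The integral term ∫_8^24 x·e^(−x/20) dx = 110.328.
Endpoint term: (f(8) + f(24))/2 = (5.36256 + 7.22866)/2 = 6.29561.
So far: 116.624.
Correction k=1: B_{2}/2! · (f^{(1)}(24) − f^{(1)}(8)) = 1/12 · (-0.0602388 − 0.402192) = -0.0385359.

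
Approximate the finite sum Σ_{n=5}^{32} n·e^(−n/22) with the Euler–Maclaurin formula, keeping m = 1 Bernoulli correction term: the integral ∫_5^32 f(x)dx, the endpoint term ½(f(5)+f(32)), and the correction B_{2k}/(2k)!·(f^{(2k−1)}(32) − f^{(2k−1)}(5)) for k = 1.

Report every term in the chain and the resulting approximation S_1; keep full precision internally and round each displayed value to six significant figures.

Integral: ∫_5^32 x·e^(−x/22) dx = 195.836.
Boundary: ½(f(5) + f(32)) = ½(3.98352 + 7.47221) = 5.72786.
Running total after boundary: 201.564.
Order-1 term: 1/12 · (-0.106139 − 0.615634) = -0.0601478.

S_1 ≈ 201.504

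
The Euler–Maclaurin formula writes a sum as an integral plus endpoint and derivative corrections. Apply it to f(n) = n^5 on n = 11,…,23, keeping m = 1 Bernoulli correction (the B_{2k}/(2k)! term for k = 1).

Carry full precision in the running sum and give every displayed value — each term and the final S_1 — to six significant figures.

∫_11^23 x^5 dx evaluates to 2.43774e+07.
Boundary: ½(f(11) + f(23)) = ½(161051 + 6.43634e+06) = 3.29870e+06.
Running total after boundary: 2.76761e+07.
Correction k=1: B_{2}/2! · (f^{(1)}(23) − f^{(1)}(11)) = 1/12 · (1.39920e+06 − 73205.0) = 110500.

S_1 ≈ 2.77866e+07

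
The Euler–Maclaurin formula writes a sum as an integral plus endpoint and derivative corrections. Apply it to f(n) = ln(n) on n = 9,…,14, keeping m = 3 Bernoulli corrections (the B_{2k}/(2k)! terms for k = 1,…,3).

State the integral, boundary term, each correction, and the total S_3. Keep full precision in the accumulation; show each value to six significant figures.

S_3 ≈ 14.5866

Integral: ∫_9^14 ln(x) dx = 12.1718.
Endpoint term: (f(9) + f(14))/2 = (2.19722 + 2.63906)/2 = 2.41814.
Integral + boundary = 14.5899.
k=1: B_{2}/(2)! × [f^{(1)}(14) − f^{(1)}(9)] = 1/12 × (0.0714286 − 0.111111) = -0.00330688.
After k=1: 14.5866.
k=2: B_{4}/(4)! × [f^{(3)}(14) − f^{(3)}(9)] = −1/720 × (0.000728863 − 0.00274348) = 2.79809e-06.
After k=2: 14.5866.
k=3: B_{6}/(6)! × [f^{(5)}(14) − f^{(5)}(9)] = 1/30240 × (4.46243e-05 − 0.000406442) = -1.19649e-08.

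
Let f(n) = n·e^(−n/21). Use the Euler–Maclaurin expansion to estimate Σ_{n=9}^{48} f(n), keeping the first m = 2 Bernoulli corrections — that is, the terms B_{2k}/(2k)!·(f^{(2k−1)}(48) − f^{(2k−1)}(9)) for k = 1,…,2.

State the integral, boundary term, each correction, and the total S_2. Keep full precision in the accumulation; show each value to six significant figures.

The integral term ∫_9^48 x·e^(−x/21) dx = 263.041.
Boundary: ½(f(9) + f(48)) = ½(5.86295 + 4.88167) = 5.37231.
So far: 268.414.
Order-1 term: 1/12 · (-0.130759 − 0.372251) = -0.0419175.
Running total after k=1: 268.372.
Order-2 term: −1/720 · (0.000164725 − 0.00379848) = 5.04688e-06.

S_2 ≈ 268.372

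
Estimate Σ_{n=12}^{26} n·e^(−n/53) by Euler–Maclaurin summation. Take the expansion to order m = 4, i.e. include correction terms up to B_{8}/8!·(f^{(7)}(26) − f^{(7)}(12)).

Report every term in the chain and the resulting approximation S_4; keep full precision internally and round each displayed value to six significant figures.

S_4 ≈ 196.102

Integral: ∫_12^26 x·e^(−x/53) dx = 183.383.
½[f(12) + f(26)] = ½[9.56864 + 15.9193] = 12.7440.
Running total after boundary: 196.127.
k=1: B_{2}/(2)! × [f^{(1)}(26) − f^{(1)}(12)] = 1/12 × (0.311916 − 0.616847) = -0.0254109.
Running total after k=1: 196.102.
k=2: B_{4}/(4)! × [f^{(3)}(26) − f^{(3)}(12)] = −1/720 × (0.000546983 − 0.000787334) = 3.33820e-07.
Running total after k=2: 196.102.
k=3: B_{6}/(6)! × [f^{(5)}(26) − f^{(5)}(12)] = 1/30240 × (3.49920e-07 − 4.82403e-07) = -4.38107e-12.
Running total after k=3: 196.102.
k=4: B_{8}/(8)! × [f^{(7)}(26) − f^{(7)}(12)] = −1/1209600 × (1.79820e-10 − 2.43687e-10) = 5.28002e-17.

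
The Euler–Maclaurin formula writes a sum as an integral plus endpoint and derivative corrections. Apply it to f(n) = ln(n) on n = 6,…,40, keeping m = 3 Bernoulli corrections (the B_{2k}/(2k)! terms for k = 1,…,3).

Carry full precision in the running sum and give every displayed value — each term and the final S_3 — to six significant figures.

∫_6^40 ln(x) dx evaluates to 102.805.
Endpoint term: (f(6) + f(40))/2 = (1.79176 + 3.68888)/2 = 2.74032.
Running total after boundary: 105.545.
Order-1 term: 1/12 · (0.0250000 − 0.166667) = -0.0118056.
Partial sum through k=1: 105.533.
Order-2 term: −1/720 · (3.12500e-05 − 0.00925926) = 1.28167e-05.
Partial sum through k=2: 105.533.
Order-3 term: 1/30240 · (2.34375e-07 − 0.00308642) = -1.02056e-07.

S_3 ≈ 105.533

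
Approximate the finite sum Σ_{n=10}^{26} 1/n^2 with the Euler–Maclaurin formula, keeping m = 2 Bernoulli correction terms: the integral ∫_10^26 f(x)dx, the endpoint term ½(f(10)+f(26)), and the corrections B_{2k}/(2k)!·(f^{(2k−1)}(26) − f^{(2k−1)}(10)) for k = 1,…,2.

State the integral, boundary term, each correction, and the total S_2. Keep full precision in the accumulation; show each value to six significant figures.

S_2 ≈ 0.0674350

The integral term ∫_10^26 1/x^2 dx = 0.0615385.
Endpoint term: (f(10) + f(26))/2 = (0.0100000 + 0.00147929)/2 = 0.00573964.
So far: 0.0672781.
Order-1 term: 1/12 · (-0.000113792 − (-0.00200000)) = 0.000157184.
Running total after k=1: 0.0674353.
Order-2 term: −1/720 · (-2.01997e-06 − (-0.000240000)) = -3.30528e-07.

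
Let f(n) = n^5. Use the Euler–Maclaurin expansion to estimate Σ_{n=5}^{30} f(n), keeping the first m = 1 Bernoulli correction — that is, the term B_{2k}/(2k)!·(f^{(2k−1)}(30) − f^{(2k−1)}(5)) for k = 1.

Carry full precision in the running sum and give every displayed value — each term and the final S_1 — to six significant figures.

S_1 ≈ 1.33986e+08

∫_5^30 x^5 dx evaluates to 1.21497e+08.
Boundary: ½(f(5) + f(30)) = ½(3125.00 + 2.43000e+07) = 1.21516e+07.
Integral + boundary = 1.33649e+08.
k=1: B_{2}/(2)! × [f^{(1)}(30) − f^{(1)}(5)] = 1/12 × (4.05000e+06 − 3125.00) = 337240.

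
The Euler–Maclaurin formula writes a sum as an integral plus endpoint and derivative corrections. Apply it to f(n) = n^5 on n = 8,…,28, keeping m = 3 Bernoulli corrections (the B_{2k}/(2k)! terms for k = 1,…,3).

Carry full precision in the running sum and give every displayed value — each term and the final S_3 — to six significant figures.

The integral term ∫_8^28 x^5 dx = 8.02714e+07.
Endpoint term: (f(8) + f(28))/2 = (32768.0 + 1.72104e+07)/2 = 8.62157e+06.
Integral + boundary = 8.88929e+07.
k=1: B_{2}/(2)! × [f^{(1)}(28) − f^{(1)}(8)] = 1/12 × (3.07328e+06 − 20480.0) = 254400.
Partial sum through k=1: 8.91473e+07.
k=2: B_{4}/(4)! × [f^{(3)}(28) − f^{(3)}(8)] = −1/720 × (47040.0 − 3840.00) = -60.0000.
Partial sum through k=2: 8.91473e+07.
k=3: B_{6}/(6)! × [f^{(5)}(28) − f^{(5)}(8)] = 1/30240 × (120.000 − 120.000) = 0.00000.

S_3 ≈ 8.91473e+07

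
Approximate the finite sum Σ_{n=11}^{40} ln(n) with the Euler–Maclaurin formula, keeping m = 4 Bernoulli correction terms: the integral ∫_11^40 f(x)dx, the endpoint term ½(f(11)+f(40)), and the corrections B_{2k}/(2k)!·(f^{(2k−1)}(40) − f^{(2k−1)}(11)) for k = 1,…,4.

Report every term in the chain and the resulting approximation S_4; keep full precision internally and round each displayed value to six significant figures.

S_4 ≈ 95.2162

∫_11^40 ln(x) dx evaluates to 92.1783.
½[f(11) + f(40)] = ½[2.39790 + 3.68888] = 3.04339.
So far: 95.2217.
Correction k=1: B_{2}/2! · (f^{(1)}(40) − f^{(1)}(11)) = 1/12 · (0.0250000 − 0.0909091) = -0.00549242.
Running total after k=1: 95.2162.
Correction k=2: B_{4}/4! · (f^{(3)}(40) − f^{(3)}(11)) = −1/720 · (3.12500e-05 − 0.00150263) = 2.04358e-06.
Running total after k=2: 95.2162.
Correction k=3: B_{6}/6! · (f^{(5)}(40) − f^{(5)}(11)) = 1/30240 · (2.34375e-07 − 0.000149021) = -4.92020e-09.
Running total after k=3: 95.2162.
Correction k=4: B_{8}/8! · (f^{(7)}(40) − f^{(7)}(11)) = −1/1209600 · (4.39453e-09 − 3.69474e-05) = 3.05415e-11.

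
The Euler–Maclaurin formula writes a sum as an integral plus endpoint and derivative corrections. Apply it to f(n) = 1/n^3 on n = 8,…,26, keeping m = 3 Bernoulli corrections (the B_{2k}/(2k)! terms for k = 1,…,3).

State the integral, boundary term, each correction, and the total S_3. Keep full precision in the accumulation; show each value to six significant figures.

The integral term ∫_8^26 1/x^3 dx = 0.00707286.
Endpoint term: (f(8) + f(26))/2 = (0.00195312 + 5.68958e-05)/2 = 0.00100501.
Integral + boundary = 0.00807787.
k=1: B_{2}/(2)! × [f^{(1)}(26) − f^{(1)}(8)] = 1/12 × (-6.56490e-06 − (-0.000732422)) = 6.04881e-05.
Running total after k=1: 0.00813835.
k=2: B_{4}/(4)! × [f^{(3)}(26) − f^{(3)}(8)] = −1/720 × (-1.94228e-07 − (-0.000228882)) = -3.17622e-07.
Running total after k=2: 0.00813804.
k=3: B_{6}/(6)! × [f^{(5)}(26) − f^{(5)}(8)] = 1/30240 × (-1.20674e-08 − (-0.000150204)) = 4.96665e-09.

S_3 ≈ 0.00813804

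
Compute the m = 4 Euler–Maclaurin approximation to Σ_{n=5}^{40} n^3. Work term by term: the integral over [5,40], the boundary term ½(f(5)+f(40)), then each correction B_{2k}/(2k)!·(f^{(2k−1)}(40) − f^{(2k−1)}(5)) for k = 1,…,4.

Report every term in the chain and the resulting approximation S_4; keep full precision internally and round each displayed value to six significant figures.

S_4 ≈ 672300

Integral: ∫_5^40 x^3 dx = 639844.
Boundary: ½(f(5) + f(40)) = ½(125.000 + 64000.0) = 32062.5.
Integral + boundary = 671906.
Order-1 term: 1/12 · (4800.00 − 75.0000) = 393.750.
Partial sum through k=1: 672300.
Order-2 term: −1/720 · (6.00000 − 6.00000) = 0.00000.
Partial sum through k=2: 672300.
Order-3 term: 1/30240 · (0.00000 − 0.00000) = 0.00000.
Partial sum through k=3: 672300.
Order-4 term: −1/1209600 · (0.00000 − 0.00000) = 0.00000.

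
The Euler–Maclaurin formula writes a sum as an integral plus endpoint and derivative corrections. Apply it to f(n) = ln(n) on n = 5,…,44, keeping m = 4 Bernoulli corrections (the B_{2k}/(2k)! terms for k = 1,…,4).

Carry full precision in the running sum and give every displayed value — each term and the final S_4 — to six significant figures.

S_4 ≈ 122.139

∫_5^44 ln(x) dx evaluates to 119.457.
½[f(5) + f(44)] = ½[1.60944 + 3.78419] = 2.69681.
So far: 122.154.
Order-1 term: 1/12 · (0.0227273 − 0.200000) = -0.0147727.
Partial sum through k=1: 122.139.
Order-2 term: −1/720 · (2.34786e-05 − 0.0160000) = 2.21896e-05.
Partial sum through k=2: 122.139.
Order-3 term: 1/30240 · (1.45528e-07 − 0.00768000) = -2.53963e-07.
Partial sum through k=3: 122.139.
Order-4 term: −1/1209600 · (2.25509e-09 − 0.00921600) = 7.61905e-09.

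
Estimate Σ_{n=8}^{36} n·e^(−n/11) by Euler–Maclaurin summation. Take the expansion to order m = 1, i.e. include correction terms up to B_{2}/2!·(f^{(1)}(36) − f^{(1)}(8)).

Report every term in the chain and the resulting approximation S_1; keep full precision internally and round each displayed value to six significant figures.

Integral: ∫_8^36 x·e^(−x/11) dx = 81.3982.
Endpoint term: (f(8) + f(36))/2 = (3.86580 + 1.36450)/2 = 2.61515.
Running total after boundary: 84.0134.
Correction k=1: B_{2}/2! · (f^{(1)}(36) − f^{(1)}(8)) = 1/12 · (-0.0861430 − 0.131789) = -0.0181610.

S_1 ≈ 83.9952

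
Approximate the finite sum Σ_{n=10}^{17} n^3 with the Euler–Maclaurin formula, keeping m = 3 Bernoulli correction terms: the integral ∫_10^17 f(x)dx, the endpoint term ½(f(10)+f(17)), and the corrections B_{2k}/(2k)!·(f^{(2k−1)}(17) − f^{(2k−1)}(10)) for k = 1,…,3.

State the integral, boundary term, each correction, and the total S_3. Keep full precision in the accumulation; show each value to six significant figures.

Integral: ∫_10^17 x^3 dx = 18380.2.
Boundary: ½(f(10) + f(17)) = ½(1000.00 + 4913.00) = 2956.50.
Running total after boundary: 21336.8.
k=1: B_{2}/(2)! × [f^{(1)}(17) − f^{(1)}(10)] = 1/12 × (867.000 − 300.000) = 47.2500.
After k=1: 21384.0.
k=2: B_{4}/(4)! × [f^{(3)}(17) − f^{(3)}(10)] = −1/720 × (6.00000 − 6.00000) = 0.00000.
After k=2: 21384.0.
k=3: B_{6}/(6)! × [f^{(5)}(17) − f^{(5)}(10)] = 1/30240 × (0.00000 − 0.00000) = 0.00000.

S_3 ≈ 21384.0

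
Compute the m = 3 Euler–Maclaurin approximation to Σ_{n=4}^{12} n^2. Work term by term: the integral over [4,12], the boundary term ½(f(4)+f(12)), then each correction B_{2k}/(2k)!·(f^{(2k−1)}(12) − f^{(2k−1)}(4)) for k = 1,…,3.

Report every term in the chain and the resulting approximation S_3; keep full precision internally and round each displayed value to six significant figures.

S_3 ≈ 636.000

The integral term ∫_4^12 x^2 dx = 554.667.
Boundary: ½(f(4) + f(12)) = ½(16.0000 + 144.000) = 80.0000.
Running total after boundary: 634.667.
Correction k=1: B_{2}/2! · (f^{(1)}(12) − f^{(1)}(4)) = 1/12 · (24.0000 − 8.00000) = 1.33333.
Running total after k=1: 636.000.
Correction k=2: B_{4}/4! · (f^{(3)}(12) − f^{(3)}(4)) = −1/720 · (0.00000 − 0.00000) = 0.00000.
Running total after k=2: 636.000.
Correction k=3: B_{6}/6! · (f^{(5)}(12) − f^{(5)}(4)) = 1/30240 · (0.00000 − 0.00000) = 0.00000.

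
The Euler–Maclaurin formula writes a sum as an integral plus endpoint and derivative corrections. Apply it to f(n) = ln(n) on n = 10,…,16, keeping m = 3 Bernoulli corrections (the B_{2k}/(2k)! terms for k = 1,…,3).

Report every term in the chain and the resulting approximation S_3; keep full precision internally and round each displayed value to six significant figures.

Integral: ∫_10^16 ln(x) dx = 15.3356.
Boundary: ½(f(10) + f(16)) = ½(2.30259 + 2.77259) = 2.53759.
Running total after boundary: 17.8732.
Order-1 term: 1/12 · (0.0625000 − 0.100000) = -0.00312500.
Running total after k=1: 17.8700.
Order-2 term: −1/720 · (0.000488281 − 0.00200000) = 2.09961e-06.
Running total after k=2: 17.8700.
Order-3 term: 1/30240 · (2.28882e-05 − 0.000240000) = -7.17962e-09.

S_3 ≈ 17.8700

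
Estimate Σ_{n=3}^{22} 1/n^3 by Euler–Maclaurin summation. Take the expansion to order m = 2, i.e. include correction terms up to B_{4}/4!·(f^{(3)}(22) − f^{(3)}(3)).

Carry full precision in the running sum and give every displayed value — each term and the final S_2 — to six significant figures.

S_2 ≈ 0.0760590

The integral term ∫_3^22 1/x^3 dx = 0.0545225.
Endpoint term: (f(3) + f(22))/2 = (0.0370370 + 9.39144e-05)/2 = 0.0185655.
Integral + boundary = 0.0730880.
Correction k=1: B_{2}/2! · (f^{(1)}(22) − f^{(1)}(3)) = 1/12 · (-1.28065e-05 − (-0.0370370)) = 0.00308535.
Partial sum through k=1: 0.0761733.
Correction k=2: B_{4}/4! · (f^{(3)}(22) − f^{(3)}(3)) = −1/720 · (-5.29194e-07 − (-0.0823045)) = -0.000114311.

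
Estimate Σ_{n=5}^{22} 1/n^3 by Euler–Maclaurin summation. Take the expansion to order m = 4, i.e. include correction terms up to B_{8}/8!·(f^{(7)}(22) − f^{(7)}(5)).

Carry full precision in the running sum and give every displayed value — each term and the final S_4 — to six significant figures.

S_4 ≈ 0.0234077

Integral: ∫_5^22 1/x^3 dx = 0.0189669.
Boundary: ½(f(5) + f(22)) = ½(0.00800000 + 9.39144e-05) = 0.00404696.
So far: 0.0230139.
Order-1 term: 1/12 · (-1.28065e-05 − (-0.00480000)) = 0.000398933.
Partial sum through k=1: 0.0234128.
Order-2 term: −1/720 · (-5.29194e-07 − (-0.00384000)) = -5.33260e-06.
Partial sum through k=2: 0.0234075.
Order-3 term: 1/30240 · (-4.59218e-08 − (-0.00645120)) = 2.13332e-07.
Partial sum through k=3: 0.0234077.
Order-4 term: −1/1209600 · (-6.83135e-09 − (-0.0185795)) = -1.53600e-08.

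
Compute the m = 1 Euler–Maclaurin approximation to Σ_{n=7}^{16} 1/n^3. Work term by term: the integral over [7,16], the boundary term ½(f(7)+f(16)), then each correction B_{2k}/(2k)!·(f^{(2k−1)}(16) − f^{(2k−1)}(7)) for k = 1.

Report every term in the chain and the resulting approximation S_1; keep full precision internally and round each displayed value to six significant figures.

S_1 ≈ 0.00993106

The integral term ∫_7^16 1/x^3 dx = 0.00825096.
Boundary: ½(f(7) + f(16)) = ½(0.00291545 + 0.000244141) = 0.00157980.
So far: 0.00983075.
k=1: B_{2}/(2)! × [f^{(1)}(16) − f^{(1)}(7)] = 1/12 × (-4.57764e-05 − (-0.00124948)) = 0.000100309.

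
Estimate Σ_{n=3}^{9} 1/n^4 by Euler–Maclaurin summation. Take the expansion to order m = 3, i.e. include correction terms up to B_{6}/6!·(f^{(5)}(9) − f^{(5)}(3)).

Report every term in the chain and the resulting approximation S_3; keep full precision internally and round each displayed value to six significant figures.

The integral term ∫_3^9 1/x^4 dx = 0.0118884.
Endpoint term: (f(3) + f(9))/2 = (0.0123457 + 0.000152416)/2 = 0.00624905.
Running total after boundary: 0.0181375.
Correction k=1: B_{2}/2! · (f^{(1)}(9) − f^{(1)}(3)) = 1/12 · (-6.77404e-05 − (-0.0164609)) = 0.00136610.
After k=1: 0.0195036.
Correction k=2: B_{4}/4! · (f^{(3)}(9) − f^{(3)}(3)) = −1/720 · (-2.50890e-05 − (-0.0548697)) = -7.61730e-05.
After k=2: 0.0194274.
Correction k=3: B_{6}/6! · (f^{(5)}(9) − f^{(5)}(3)) = 1/30240 · (-1.73455e-05 − (-0.341411)) = 1.12895e-05.

S_3 ≈ 0.0194387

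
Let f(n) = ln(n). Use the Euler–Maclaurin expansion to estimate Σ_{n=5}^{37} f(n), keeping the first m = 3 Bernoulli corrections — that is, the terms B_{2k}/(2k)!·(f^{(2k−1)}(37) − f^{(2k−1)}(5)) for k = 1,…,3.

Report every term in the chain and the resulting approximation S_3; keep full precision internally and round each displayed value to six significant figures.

S_3 ≈ 96.1526

The integral term ∫_5^37 ln(x) dx = 93.5568.
Endpoint term: (f(5) + f(37))/2 = (1.60944 + 3.61092)/2 = 2.61018.
So far: 96.1670.
Order-1 term: 1/12 · (0.0270270 − 0.200000) = -0.0144144.
After k=1: 96.1525.
Order-2 term: −1/720 · (3.94843e-05 − 0.0160000) = 2.21674e-05.
After k=2: 96.1526.
Order-3 term: 1/30240 · (3.46101e-07 − 0.00768000) = -2.53957e-07.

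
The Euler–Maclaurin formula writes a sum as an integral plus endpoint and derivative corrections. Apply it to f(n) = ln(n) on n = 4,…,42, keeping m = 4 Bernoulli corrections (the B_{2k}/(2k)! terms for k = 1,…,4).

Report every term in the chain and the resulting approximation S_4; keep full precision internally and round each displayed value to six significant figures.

S_4 ≈ 115.980

Integral: ∫_4^42 ln(x) dx = 113.437.
½[f(4) + f(42)] = ½[1.38629 + 3.73767] = 2.56198.
Running total after boundary: 115.999.
Correction k=1: B_{2}/2! · (f^{(1)}(42) − f^{(1)}(4)) = 1/12 · (0.0238095 − 0.250000) = -0.0188492.
Partial sum through k=1: 115.980.
Correction k=2: B_{4}/4! · (f^{(3)}(42) − f^{(3)}(4)) = −1/720 · (2.69949e-05 − 0.0312500) = 4.33653e-05.
Partial sum through k=2: 115.980.
Correction k=3: B_{6}/6! · (f^{(5)}(42) − f^{(5)}(4)) = 1/30240 · (1.83639e-07 − 0.0234375) = -7.75044e-07.
Partial sum through k=3: 115.980.
Correction k=4: B_{8}/8! · (f^{(7)}(42) − f^{(7)}(4)) = −1/1209600 · (3.12311e-09 − 0.0439453) = 3.63304e-08.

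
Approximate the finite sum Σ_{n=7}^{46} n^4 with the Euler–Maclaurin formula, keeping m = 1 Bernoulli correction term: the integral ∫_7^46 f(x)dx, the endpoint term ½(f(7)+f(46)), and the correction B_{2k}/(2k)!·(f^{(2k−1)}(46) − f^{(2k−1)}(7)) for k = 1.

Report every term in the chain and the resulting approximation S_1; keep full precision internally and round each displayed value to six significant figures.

S_1 ≈ 4.34615e+07

∫_7^46 x^4 dx evaluates to 4.11892e+07.
Endpoint term: (f(7) + f(46))/2 = (2401.00 + 4.47746e+06)/2 = 2.23993e+06.
So far: 4.34292e+07.
Order-1 term: 1/12 · (389344 − 1372.00) = 32331.0.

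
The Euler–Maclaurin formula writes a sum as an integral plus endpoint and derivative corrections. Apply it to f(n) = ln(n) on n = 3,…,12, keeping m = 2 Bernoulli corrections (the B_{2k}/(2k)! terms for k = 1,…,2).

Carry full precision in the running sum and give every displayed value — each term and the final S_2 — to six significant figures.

S_2 ≈ 19.2941

Integral: ∫_3^12 ln(x) dx = 17.5230.
½[f(3) + f(12)] = ½[1.09861 + 2.48491] = 1.79176.
Integral + boundary = 19.3148.
Correction k=1: B_{2}/2! · (f^{(1)}(12) − f^{(1)}(3)) = 1/12 · (0.0833333 − 0.333333) = -0.0208333.
After k=1: 19.2940.
Correction k=2: B_{4}/4! · (f^{(3)}(12) − f^{(3)}(3)) = −1/720 · (0.00115741 − 0.0740741) = 0.000101273.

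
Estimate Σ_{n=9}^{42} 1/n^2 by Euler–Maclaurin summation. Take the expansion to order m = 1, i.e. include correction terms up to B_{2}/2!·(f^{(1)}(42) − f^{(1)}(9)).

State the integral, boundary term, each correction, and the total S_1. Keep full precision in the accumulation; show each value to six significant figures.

∫_9^42 1/x^2 dx evaluates to 0.0873016.
Boundary: ½(f(9) + f(42)) = ½(0.0123457 + 0.000566893) = 0.00645629.
Running total after boundary: 0.0937579.
Order-1 term: 1/12 · (-2.69949e-05 − (-0.00274348)) = 0.000226374.

S_1 ≈ 0.0939842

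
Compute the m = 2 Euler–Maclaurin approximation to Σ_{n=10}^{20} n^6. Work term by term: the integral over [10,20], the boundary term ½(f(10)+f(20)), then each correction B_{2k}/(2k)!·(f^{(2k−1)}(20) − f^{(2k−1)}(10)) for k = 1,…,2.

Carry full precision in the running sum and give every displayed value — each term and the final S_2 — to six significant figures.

S_2 ≈ 2.15477e+08

∫_10^20 x^6 dx evaluates to 1.81429e+08.
Boundary: ½(f(10) + f(20)) = ½(1.00000e+06 + 6.40000e+07) = 3.25000e+07.
Integral + boundary = 2.13929e+08.
Correction k=1: B_{2}/2! · (f^{(1)}(20) − f^{(1)}(10)) = 1/12 · (1.92000e+07 − 600000) = 1.55000e+06.
After k=1: 2.15479e+08.
Correction k=2: B_{4}/4! · (f^{(3)}(20) − f^{(3)}(10)) = −1/720 · (960000 − 120000) = -1166.67.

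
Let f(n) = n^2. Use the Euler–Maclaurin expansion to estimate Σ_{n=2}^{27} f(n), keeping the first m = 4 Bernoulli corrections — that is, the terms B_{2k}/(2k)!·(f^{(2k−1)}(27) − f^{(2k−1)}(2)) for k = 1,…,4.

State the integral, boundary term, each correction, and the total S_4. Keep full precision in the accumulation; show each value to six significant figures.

S_4 ≈ 6929.00

The integral term ∫_2^27 x^2 dx = 6558.33.
Boundary: ½(f(2) + f(27)) = ½(4.00000 + 729.000) = 366.500.
Integral + boundary = 6924.83.
k=1: B_{2}/(2)! × [f^{(1)}(27) − f^{(1)}(2)] = 1/12 × (54.0000 − 4.00000) = 4.16667.
Partial sum through k=1: 6929.00.
k=2: B_{4}/(4)! × [f^{(3)}(27) − f^{(3)}(2)] = −1/720 × (0.00000 − 0.00000) = 0.00000.
Partial sum through k=2: 6929.00.
k=3: B_{6}/(6)! × [f^{(5)}(27) − f^{(5)}(2)] = 1/30240 × (0.00000 − 0.00000) = 0.00000.
Partial sum through k=3: 6929.00.
k=4: B_{8}/(8)! × [f^{(7)}(27) − f^{(7)}(2)] = −1/1209600 × (0.00000 − 0.00000) = 0.00000.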